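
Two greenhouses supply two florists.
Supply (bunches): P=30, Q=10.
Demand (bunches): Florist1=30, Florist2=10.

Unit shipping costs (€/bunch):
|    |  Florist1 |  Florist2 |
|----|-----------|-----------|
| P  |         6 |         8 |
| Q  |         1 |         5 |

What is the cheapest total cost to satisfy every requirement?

Optimal allocation:
  P to Florist1: 20 × €6 = €120
  P to Florist2: 10 × €8 = €80
  Q to Florist1: 10 × €1 = €10
Total = 120 + 80 + 10 = €210.
(Supply check: P ships 30; Q ships 10.)

210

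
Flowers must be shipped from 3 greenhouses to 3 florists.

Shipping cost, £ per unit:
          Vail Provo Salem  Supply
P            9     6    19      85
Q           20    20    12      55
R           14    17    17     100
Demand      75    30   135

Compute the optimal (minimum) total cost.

2975

A cheapest plan:
  P->Vail: 55 bunches
  P->Provo: 30 bunches
  Q->Salem: 55 bunches
  R->Vail: 20 bunches
  R->Salem: 80 bunches
Total cost = £2975.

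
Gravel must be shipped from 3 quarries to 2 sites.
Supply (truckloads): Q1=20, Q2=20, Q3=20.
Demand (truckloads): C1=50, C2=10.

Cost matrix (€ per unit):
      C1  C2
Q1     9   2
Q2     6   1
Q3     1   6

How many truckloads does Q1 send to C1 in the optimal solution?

Solving gives:
  Q1 to C1: 10 × €9 = €90
  Q1 to C2: 10 × €2 = €20
  Q2 to C1: 20 × €6 = €120
  Q3 to C1: 20 × €1 = €20
Total cost = €250.
So Q1→C1 carries 10 truckloads.

10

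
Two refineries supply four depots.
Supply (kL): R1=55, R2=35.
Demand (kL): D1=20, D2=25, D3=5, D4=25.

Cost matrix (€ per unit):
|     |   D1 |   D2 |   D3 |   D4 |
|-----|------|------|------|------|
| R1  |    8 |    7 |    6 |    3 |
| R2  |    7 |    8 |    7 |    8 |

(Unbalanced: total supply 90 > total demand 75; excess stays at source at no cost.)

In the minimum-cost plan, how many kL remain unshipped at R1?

0

Minimum-cost shipments:
  R1→D2: 25 × €7 = €175
  R1→D3: 5 × €6 = €30
  R1→D4: 25 × €3 = €75
  R2→D1: 20 × €7 = €140
Total cost = €420.
R1 ships 55 of its 55, leaving 0.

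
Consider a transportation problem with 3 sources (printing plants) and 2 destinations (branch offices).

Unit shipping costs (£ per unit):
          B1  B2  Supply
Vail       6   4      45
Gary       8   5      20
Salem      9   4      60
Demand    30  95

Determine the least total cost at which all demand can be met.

580

Optimal allocation:
  Vail–B1: 30 boxes
  Vail–B2: 15 boxes
  Gary–B2: 20 boxes
  Salem–B2: 60 boxes
Total cost = £580.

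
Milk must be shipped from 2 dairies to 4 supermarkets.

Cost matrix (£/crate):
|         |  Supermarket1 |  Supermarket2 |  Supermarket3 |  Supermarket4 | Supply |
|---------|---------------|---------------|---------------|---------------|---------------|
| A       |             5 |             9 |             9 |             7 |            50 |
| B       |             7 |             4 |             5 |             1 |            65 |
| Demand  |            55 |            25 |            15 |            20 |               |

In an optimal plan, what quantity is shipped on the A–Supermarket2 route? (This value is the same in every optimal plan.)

0

Optimal shipments:
  A→Supermarket1: 50 × £5 = £250
  B→Supermarket1: 5 × £7 = £35
  B→Supermarket2: 25 × £4 = £100
  B→Supermarket3: 15 × £5 = £75
  B→Supermarket4: 20 × £1 = £20
Total cost = £480.
The route A→Supermarket2 is not used.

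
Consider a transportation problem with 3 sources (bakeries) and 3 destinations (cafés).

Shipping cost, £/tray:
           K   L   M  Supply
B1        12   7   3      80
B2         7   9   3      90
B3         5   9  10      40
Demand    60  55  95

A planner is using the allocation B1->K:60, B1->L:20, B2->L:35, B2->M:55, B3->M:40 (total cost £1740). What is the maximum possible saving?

Current plan cost = 60·12 + 20·7 + 35·9 + 55·3 + 40·10 = £1740.
Optimal plan:
  B1–L: 55 × £7 = £385
  B1–M: 25 × £3 = £75
  B2–K: 20 × £7 = £140
  B2–M: 70 × £3 = £210
  B3–K: 40 × £5 = £200
Optimal cost = £1010.
Saving = 1740 − 1010 = £730.

730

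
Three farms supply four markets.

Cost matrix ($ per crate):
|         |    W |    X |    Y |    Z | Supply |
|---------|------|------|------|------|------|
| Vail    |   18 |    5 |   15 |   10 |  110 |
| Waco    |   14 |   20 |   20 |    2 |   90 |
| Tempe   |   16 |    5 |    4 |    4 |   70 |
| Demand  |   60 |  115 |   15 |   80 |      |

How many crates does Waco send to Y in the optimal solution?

Optimal shipments:
  Vail to X: 110 × $5 = $550
  Waco to W: 60 × $14 = $840
  Waco to Z: 30 × $2 = $60
  Tempe to X: 5 × $5 = $25
  Tempe to Y: 15 × $4 = $60
  Tempe to Z: 50 × $4 = $200
Total cost = $1735.
The route Waco→Y is not used.

0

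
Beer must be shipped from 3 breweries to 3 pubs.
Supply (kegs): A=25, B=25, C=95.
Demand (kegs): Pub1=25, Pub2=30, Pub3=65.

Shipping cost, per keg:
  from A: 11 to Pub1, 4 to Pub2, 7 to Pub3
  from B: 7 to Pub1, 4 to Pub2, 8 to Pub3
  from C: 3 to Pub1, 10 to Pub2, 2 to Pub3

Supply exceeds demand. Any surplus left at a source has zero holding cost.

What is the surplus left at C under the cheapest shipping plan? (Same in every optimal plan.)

5

Minimum-cost shipments:
  A to Pub2: 25 × 4 = 100
  B to Pub2: 5 × 4 = 20
  C to Pub1: 25 × 3 = 75
  C to Pub3: 65 × 2 = 130
Total cost = 325.
C ships 90 of its 95, leaving 5.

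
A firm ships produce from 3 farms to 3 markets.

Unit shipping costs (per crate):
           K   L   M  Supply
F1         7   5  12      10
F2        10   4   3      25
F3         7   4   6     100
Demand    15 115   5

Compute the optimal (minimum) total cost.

580

An optimal shipping plan:
  F1->K: 10 × 7 = 70
  F2->L: 20 × 4 = 80
  F2->M: 5 × 3 = 15
  F3->K: 5 × 7 = 35
  F3->L: 95 × 4 = 380
Total = 70 + 80 + 15 + 35 + 380 = 580.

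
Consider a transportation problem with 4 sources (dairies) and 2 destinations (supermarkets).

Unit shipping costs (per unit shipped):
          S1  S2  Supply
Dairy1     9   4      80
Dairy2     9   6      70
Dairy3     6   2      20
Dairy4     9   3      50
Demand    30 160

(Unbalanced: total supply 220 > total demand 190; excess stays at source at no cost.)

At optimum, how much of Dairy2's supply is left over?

30

An optimal plan:
  Dairy1→S2: 80 × 4 = 320
  Dairy2→S1: 30 × 9 = 270
  Dairy2→S2: 10 × 6 = 60
  Dairy3→S2: 20 × 2 = 40
  Dairy4→S2: 50 × 3 = 150
Total cost = 840.
Dairy2 ships 40 of its 70, leaving 30.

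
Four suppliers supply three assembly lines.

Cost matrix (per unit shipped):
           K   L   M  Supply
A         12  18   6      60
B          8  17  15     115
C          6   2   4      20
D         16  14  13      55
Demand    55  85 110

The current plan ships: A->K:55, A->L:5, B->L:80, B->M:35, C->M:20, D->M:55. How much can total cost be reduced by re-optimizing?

Current plan cost = 55·12 + 5·18 + 80·17 + 35·15 + 20·4 + 55·13 = 3430.
Optimal plan:
  A->M: 60 × 6 = 360
  B->K: 55 × 8 = 440
  B->L: 10 × 17 = 170
  B->M: 50 × 15 = 750
  C->L: 20 × 2 = 40
  D->L: 55 × 14 = 770
Optimal cost = 2530.
Saving = 3430 − 2530 = 900.

900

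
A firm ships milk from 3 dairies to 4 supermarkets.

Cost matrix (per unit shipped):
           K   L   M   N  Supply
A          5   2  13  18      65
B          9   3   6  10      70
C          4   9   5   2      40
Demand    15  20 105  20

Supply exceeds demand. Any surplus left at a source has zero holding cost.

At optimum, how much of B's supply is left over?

An optimal plan:
  A→K: 15 × 5 = 75
  A→L: 20 × 2 = 40
  A→M: 15 × 13 = 195
  B→M: 70 × 6 = 420
  C→M: 20 × 5 = 100
  C→N: 20 × 2 = 40
Total cost = 870.
B ships 70 of its 70, leaving 0.

0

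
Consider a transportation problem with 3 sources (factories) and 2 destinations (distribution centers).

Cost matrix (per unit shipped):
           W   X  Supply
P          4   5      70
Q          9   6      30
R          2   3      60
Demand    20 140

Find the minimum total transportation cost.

690

Optimal allocation:
  P->W: 20 × 4 = 80
  P->X: 50 × 5 = 250
  Q->X: 30 × 6 = 180
  R->X: 60 × 3 = 180
Total = 80 + 250 + 180 + 180 = 690.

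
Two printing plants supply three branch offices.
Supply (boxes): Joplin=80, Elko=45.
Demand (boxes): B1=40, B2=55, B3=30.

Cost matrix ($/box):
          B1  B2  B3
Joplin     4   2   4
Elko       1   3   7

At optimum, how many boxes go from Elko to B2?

5

The minimum-cost plan:
  Joplin→B2: 50 × $2 = $100
  Joplin→B3: 30 × $4 = $120
  Elko→B1: 40 × $1 = $40
  Elko→B2: 5 × $3 = $15
Total cost = $275.
So Elko→B2 carries 5 boxes.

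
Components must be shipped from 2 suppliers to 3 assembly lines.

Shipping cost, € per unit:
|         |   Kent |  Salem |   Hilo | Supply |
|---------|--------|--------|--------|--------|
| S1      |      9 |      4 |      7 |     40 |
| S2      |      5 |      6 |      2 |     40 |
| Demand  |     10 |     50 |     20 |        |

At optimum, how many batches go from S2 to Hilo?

The minimum-cost plan:
  S1→Salem: 40 × €4 = €160
  S2→Kent: 10 × €5 = €50
  S2→Salem: 10 × €6 = €60
  S2→Hilo: 20 × €2 = €40
Total cost = €310.
So S2→Hilo carries 20 batches.

20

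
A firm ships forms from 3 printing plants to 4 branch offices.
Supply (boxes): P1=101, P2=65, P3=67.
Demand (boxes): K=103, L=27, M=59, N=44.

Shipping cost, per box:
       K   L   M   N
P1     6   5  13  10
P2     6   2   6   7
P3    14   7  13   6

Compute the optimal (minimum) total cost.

1405

One minimum-cost allocation:
  P1→K: 101 × 6 = 606
  P2→K: 2 × 6 = 12
  P2→L: 4 × 2 = 8
  P2→M: 59 × 6 = 354
  P3→L: 23 × 7 = 161
  P3→N: 44 × 6 = 264
Total = 606 + 12 + 8 + 354 + 161 + 264 = 1405.
(Supply check: P1 ships 101; P2 ships 65; P3 ships 67.)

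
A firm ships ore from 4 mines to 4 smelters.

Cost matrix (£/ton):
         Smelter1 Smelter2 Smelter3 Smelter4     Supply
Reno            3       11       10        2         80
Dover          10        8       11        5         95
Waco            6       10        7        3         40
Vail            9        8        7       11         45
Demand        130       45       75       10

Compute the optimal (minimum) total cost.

A cheapest plan:
  Reno to Smelter1: 80 tons
  Dover to Smelter1: 40 tons
  Dover to Smelter2: 45 tons
  Dover to Smelter4: 10 tons
  Waco to Smelter1: 10 tons
  Waco to Smelter3: 30 tons
  Vail to Smelter3: 45 tons
Total cost = £1635.
(Supply check: Reno ships 80; Dover ships 95; Waco ships 40; Vail ships 45.)

1635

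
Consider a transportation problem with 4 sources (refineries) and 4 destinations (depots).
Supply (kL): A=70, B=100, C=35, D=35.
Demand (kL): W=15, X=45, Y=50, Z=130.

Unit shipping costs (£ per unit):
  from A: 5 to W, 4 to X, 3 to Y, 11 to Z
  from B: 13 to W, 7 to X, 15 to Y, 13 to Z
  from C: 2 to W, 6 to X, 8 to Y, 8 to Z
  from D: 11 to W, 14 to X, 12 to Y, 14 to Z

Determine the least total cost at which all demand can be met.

2060

A cheapest plan:
  A–X: 20 × £4 = £80
  A–Y: 50 × £3 = £150
  B–X: 25 × £7 = £175
  B–Z: 75 × £13 = £975
  C–W: 15 × £2 = £30
  C–Z: 20 × £8 = £160
  D–Z: 35 × £14 = £490
Total = 80 + 150 + 175 + 975 + 30 + 160 + 490 = £2060.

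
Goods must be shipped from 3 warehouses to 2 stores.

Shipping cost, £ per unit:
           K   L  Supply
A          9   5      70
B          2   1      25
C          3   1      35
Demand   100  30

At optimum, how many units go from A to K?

The minimum-cost plan:
  A–K: 40 units
  A–L: 30 units
  B–K: 25 units
  C–K: 35 units
Total cost = £665.
So A→K carries 40 units.

40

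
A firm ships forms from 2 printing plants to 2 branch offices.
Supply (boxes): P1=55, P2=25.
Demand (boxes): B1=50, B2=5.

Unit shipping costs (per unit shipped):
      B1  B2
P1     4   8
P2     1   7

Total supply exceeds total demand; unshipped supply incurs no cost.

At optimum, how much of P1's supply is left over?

25

An optimal plan:
  P1→B1: 25 × 4 = 100
  P1→B2: 5 × 8 = 40
  P2→B1: 25 × 1 = 25
Total cost = 165.
P1 ships 30 of its 55, leaving 25.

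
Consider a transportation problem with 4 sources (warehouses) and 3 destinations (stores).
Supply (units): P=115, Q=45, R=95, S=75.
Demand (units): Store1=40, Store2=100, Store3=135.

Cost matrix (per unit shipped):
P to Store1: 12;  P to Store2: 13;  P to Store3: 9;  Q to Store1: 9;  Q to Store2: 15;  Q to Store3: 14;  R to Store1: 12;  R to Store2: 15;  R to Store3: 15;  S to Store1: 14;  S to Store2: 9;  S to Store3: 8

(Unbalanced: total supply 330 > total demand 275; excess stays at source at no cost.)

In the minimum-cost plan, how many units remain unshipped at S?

0

Minimum-cost shipments:
  P to Store3: 115 × 9 = 1035
  Q to Store1: 40 × 9 = 360
  R to Store2: 45 × 15 = 675
  S to Store2: 55 × 9 = 495
  S to Store3: 20 × 8 = 160
Total cost = 2725.
S ships 75 of its 75, leaving 0.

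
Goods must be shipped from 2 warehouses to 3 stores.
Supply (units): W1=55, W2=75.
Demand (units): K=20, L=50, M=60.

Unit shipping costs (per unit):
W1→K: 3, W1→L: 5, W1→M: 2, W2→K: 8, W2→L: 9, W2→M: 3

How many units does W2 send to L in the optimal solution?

15

Optimal shipments:
  W1 to K: 20 × 3 = 60
  W1 to L: 35 × 5 = 175
  W2 to L: 15 × 9 = 135
  W2 to M: 60 × 3 = 180
Total cost = 550.
So W2→L carries 15 units.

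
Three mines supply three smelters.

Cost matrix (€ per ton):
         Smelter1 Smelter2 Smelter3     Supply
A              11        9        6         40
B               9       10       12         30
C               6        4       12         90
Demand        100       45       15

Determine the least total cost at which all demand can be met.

An optimal shipping plan:
  A→Smelter2: 25 tons
  A→Smelter3: 15 tons
  B→Smelter1: 30 tons
  C→Smelter1: 70 tons
  C→Smelter2: 20 tons
Total cost = €1085.

1085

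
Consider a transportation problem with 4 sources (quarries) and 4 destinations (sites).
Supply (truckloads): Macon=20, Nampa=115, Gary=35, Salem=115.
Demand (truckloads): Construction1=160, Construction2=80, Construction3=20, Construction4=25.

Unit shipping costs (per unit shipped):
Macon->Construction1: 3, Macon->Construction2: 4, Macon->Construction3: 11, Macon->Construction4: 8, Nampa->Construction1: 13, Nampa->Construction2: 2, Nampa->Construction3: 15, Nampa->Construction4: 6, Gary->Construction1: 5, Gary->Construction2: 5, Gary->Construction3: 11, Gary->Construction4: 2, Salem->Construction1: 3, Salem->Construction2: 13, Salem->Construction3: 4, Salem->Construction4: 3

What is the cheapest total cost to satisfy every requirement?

1040

An optimal shipping plan:
  Macon→Construction1: 20 × 3 = 60
  Nampa→Construction1: 10 × 13 = 130
  Nampa→Construction2: 80 × 2 = 160
  Nampa→Construction4: 25 × 6 = 150
  Gary→Construction1: 35 × 5 = 175
  Salem→Construction1: 95 × 3 = 285
  Salem→Construction3: 20 × 4 = 80
Total = 60 + 130 + 160 + 150 + 175 + 285 + 80 = 1040.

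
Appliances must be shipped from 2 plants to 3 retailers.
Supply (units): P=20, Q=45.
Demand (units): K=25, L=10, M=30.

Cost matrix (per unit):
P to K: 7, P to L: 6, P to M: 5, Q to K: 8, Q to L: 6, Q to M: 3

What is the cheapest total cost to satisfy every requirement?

330

An optimal shipping plan:
  P->K: 20 × 7 = 140
  Q->K: 5 × 8 = 40
  Q->L: 10 × 6 = 60
  Q->M: 30 × 3 = 90
Total = 140 + 40 + 60 + 90 = 330.
(Supply check: P ships 20; Q ships 45.)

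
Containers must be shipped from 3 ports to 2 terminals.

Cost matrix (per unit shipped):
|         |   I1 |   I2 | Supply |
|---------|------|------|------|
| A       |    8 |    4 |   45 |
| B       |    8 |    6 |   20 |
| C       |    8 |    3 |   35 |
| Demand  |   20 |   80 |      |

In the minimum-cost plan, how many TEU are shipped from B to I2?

0

Solving gives:
  A->I2: 45 TEU
  B->I1: 20 TEU
  C->I2: 35 TEU
Total cost = 445.
The route B→I2 is not used.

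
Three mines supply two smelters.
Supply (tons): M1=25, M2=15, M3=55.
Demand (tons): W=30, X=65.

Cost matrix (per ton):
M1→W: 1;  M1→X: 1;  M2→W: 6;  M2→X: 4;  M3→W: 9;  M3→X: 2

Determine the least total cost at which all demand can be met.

205

Optimal allocation:
  M1–W: 25 × 1 = 25
  M2–W: 5 × 6 = 30
  M2–X: 10 × 4 = 40
  M3–X: 55 × 2 = 110
Total = 25 + 30 + 40 + 110 = 205.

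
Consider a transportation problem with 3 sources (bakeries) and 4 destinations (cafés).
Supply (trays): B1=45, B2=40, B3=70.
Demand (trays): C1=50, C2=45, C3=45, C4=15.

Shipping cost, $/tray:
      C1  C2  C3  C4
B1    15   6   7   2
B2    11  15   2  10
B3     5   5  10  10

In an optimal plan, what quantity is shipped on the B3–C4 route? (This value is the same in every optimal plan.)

0

The minimum-cost plan:
  B1 to C2: 25 × $6 = $150
  B1 to C3: 5 × $7 = $35
  B1 to C4: 15 × $2 = $30
  B2 to C3: 40 × $2 = $80
  B3 to C1: 50 × $5 = $250
  B3 to C2: 20 × $5 = $100
Total cost = $645.
The route B3→C4 is not used.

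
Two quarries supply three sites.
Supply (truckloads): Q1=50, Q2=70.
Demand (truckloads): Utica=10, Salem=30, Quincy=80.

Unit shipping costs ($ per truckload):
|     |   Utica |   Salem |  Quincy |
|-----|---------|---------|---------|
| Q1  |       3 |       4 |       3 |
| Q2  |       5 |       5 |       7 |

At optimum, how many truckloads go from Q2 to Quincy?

30

Solving gives:
  Q1→Quincy: 50 × $3 = $150
  Q2→Utica: 10 × $5 = $50
  Q2→Salem: 30 × $5 = $150
  Q2→Quincy: 30 × $7 = $210
Total cost = $560.
So Q2→Quincy carries 30 truckloads.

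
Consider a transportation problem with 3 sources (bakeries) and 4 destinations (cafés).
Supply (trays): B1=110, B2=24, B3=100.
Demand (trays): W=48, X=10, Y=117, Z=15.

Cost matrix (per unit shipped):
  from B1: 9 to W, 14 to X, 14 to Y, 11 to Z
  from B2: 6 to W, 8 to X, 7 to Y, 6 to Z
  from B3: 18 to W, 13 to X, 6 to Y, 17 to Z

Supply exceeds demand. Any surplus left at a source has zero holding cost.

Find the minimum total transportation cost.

An optimal shipping plan:
  B1–W: 48 × 9 = 432
  B1–X: 3 × 14 = 42
  B1–Z: 15 × 11 = 165
  B2–X: 7 × 8 = 56
  B2–Y: 17 × 7 = 119
  B3–Y: 100 × 6 = 600
Total = 432 + 42 + 165 + 56 + 119 + 600 = 1414.

1414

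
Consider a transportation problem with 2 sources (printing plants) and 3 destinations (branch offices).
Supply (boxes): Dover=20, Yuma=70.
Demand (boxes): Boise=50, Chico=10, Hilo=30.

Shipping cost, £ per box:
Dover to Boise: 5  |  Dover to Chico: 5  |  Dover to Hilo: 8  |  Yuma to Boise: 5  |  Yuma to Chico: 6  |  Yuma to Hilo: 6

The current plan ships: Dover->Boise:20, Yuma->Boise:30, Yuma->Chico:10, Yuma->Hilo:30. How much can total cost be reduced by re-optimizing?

Current plan cost = 20·5 + 30·5 + 10·6 + 30·6 = £490.
Optimal plan:
  Dover→Boise: 10 × £5 = £50
  Dover→Chico: 10 × £5 = £50
  Yuma→Boise: 40 × £5 = £200
  Yuma→Hilo: 30 × £6 = £180
Optimal cost = £480.
Saving = 490 − 480 = £10.

10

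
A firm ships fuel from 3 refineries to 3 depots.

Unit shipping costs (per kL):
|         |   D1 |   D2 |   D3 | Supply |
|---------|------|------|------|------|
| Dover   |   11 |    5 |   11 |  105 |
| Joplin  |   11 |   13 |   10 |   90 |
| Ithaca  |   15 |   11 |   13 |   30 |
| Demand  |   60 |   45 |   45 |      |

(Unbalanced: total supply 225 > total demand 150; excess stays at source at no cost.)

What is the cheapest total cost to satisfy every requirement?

1335

One minimum-cost allocation:
  Dover–D1: 15 × 11 = 165
  Dover–D2: 45 × 5 = 225
  Joplin–D1: 45 × 11 = 495
  Joplin–D3: 45 × 10 = 450
Total = 165 + 225 + 495 + 450 = 1335.
(Supply check: Dover ships 60; Joplin ships 90; Ithaca ships 0.)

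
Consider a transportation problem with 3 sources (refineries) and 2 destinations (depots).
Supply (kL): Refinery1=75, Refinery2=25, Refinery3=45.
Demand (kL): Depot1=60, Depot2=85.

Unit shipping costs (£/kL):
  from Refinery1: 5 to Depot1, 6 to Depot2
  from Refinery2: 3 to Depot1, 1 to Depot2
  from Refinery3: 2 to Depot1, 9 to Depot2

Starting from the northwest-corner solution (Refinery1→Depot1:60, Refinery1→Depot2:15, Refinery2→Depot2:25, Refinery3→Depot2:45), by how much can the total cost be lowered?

270

Current plan cost = 60·5 + 15·6 + 25·1 + 45·9 = £820.
Optimal plan:
  Refinery1 to Depot1: 15 × £5 = £75
  Refinery1 to Depot2: 60 × £6 = £360
  Refinery2 to Depot2: 25 × £1 = £25
  Refinery3 to Depot1: 45 × £2 = £90
Optimal cost = £550.
Saving = 820 − 550 = £270.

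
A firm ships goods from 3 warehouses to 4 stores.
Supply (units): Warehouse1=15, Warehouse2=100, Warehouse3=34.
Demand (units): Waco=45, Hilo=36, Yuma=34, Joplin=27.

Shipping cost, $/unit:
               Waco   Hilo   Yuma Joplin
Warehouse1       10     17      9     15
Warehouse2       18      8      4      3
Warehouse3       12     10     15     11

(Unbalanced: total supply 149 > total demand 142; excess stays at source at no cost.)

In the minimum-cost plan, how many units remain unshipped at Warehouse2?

3

An optimal plan:
  Warehouse1→Waco: 15 units
  Warehouse2→Hilo: 36 units
  Warehouse2→Yuma: 34 units
  Warehouse2→Joplin: 27 units
  Warehouse3→Waco: 30 units
Total cost = $1015.
Warehouse2 ships 97 of its 100, leaving 3.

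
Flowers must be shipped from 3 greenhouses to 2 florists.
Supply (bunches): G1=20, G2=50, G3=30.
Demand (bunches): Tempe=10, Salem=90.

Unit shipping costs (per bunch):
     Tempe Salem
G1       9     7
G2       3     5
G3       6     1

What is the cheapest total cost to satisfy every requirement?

400

A cheapest plan:
  G1–Salem: 20 × 7 = 140
  G2–Tempe: 10 × 3 = 30
  G2–Salem: 40 × 5 = 200
  G3–Salem: 30 × 1 = 30
Total = 140 + 30 + 200 + 30 = 400.
(Supply check: G1 ships 20; G2 ships 50; G3 ships 30.)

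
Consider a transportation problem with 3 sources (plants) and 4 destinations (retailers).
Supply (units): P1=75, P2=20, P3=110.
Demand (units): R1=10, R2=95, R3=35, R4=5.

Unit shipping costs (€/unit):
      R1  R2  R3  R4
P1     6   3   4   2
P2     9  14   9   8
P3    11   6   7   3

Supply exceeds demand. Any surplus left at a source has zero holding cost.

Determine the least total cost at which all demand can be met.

An optimal shipping plan:
  P1 to R2: 75 × €3 = €225
  P2 to R1: 10 × €9 = €90
  P3 to R2: 20 × €6 = €120
  P3 to R3: 35 × €7 = €245
  P3 to R4: 5 × €3 = €15
Total = 225 + 90 + 120 + 245 + 15 = €695.
(Supply check: P1 ships 75; P2 ships 10; P3 ships 60.)

695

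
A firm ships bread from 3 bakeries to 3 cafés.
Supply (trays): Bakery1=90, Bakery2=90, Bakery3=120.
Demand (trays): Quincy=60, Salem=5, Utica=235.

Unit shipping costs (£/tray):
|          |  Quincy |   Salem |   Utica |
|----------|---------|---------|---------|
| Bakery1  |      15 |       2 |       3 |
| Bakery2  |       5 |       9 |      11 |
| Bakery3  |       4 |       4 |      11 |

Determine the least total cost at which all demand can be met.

Optimal allocation:
  Bakery1 to Utica: 90 × £3 = £270
  Bakery2 to Utica: 90 × £11 = £990
  Bakery3 to Quincy: 60 × £4 = £240
  Bakery3 to Salem: 5 × £4 = £20
  Bakery3 to Utica: 55 × £11 = £605
Total = 270 + 990 + 240 + 20 + 605 = £2125.
(Supply check: Bakery1 ships 90; Bakery2 ships 90; Bakery3 ships 120.)

2125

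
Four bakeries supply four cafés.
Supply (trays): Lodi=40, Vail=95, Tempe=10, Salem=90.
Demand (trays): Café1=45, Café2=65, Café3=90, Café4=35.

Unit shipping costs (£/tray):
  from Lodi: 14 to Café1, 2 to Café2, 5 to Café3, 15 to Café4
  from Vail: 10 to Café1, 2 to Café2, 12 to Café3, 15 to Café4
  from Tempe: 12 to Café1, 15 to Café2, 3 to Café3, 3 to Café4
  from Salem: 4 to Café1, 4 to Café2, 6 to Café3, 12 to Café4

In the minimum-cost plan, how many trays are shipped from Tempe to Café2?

Solving gives:
  Lodi→Café3: 40 trays
  Vail→Café1: 5 trays
  Vail→Café2: 65 trays
  Vail→Café4: 25 trays
  Tempe→Café4: 10 trays
  Salem→Café1: 40 trays
  Salem→Café3: 50 trays
Total cost = £1245.
The route Tempe→Café2 is not used.

0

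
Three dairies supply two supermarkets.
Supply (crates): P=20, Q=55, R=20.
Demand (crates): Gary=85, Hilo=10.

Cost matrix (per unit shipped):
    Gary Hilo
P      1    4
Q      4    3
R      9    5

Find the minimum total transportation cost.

One minimum-cost allocation:
  P–Gary: 20 × 1 = 20
  Q–Gary: 55 × 4 = 220
  R–Gary: 10 × 9 = 90
  R–Hilo: 10 × 5 = 50
Total = 20 + 220 + 90 + 50 = 380.
(Supply check: P ships 20; Q ships 55; R ships 20.)

380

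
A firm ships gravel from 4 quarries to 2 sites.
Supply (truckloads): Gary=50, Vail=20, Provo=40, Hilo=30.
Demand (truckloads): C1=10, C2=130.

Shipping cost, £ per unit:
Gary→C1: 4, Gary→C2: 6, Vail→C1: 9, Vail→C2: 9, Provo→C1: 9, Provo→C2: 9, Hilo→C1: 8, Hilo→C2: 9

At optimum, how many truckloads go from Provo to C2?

Optimal shipments:
  Gary→C1: 10 × £4 = £40
  Gary→C2: 40 × £6 = £240
  Vail→C2: 20 × £9 = £180
  Provo→C2: 40 × £9 = £360
  Hilo→C2: 30 × £9 = £270
Total cost = £1090.
So Provo→C2 carries 40 truckloads.

40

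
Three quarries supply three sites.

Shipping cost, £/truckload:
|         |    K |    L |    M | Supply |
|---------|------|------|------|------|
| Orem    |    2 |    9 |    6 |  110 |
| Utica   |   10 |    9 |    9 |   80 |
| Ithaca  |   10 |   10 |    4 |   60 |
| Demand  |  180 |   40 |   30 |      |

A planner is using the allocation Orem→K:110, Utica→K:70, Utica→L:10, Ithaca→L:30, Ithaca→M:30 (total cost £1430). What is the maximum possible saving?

Current plan cost = 110·2 + 70·10 + 10·9 + 30·10 + 30·4 = £1430.
Optimal plan:
  Orem→K: 110 × £2 = £220
  Utica→K: 40 × £10 = £400
  Utica→L: 40 × £9 = £360
  Ithaca→K: 30 × £10 = £300
  Ithaca→M: 30 × £4 = £120
Optimal cost = £1400.
Saving = 1430 − 1400 = £30.

30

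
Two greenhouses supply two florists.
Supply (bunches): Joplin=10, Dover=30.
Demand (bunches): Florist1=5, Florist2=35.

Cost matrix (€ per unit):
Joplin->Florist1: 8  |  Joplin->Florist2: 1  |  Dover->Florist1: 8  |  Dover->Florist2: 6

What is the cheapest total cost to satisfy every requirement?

200

A cheapest plan:
  Joplin->Florist2: 10 bunches
  Dover->Florist1: 5 bunches
  Dover->Florist2: 25 bunches
Total cost = €200.
(Supply check: Joplin ships 10; Dover ships 30.)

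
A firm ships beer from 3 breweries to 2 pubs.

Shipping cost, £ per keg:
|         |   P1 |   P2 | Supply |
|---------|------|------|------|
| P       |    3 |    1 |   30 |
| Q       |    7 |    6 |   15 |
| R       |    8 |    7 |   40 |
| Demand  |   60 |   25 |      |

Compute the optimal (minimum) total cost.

465

Optimal allocation:
  P to P1: 5 × £3 = £15
  P to P2: 25 × £1 = £25
  Q to P1: 15 × £7 = £105
  R to P1: 40 × £8 = £320
Total = 15 + 25 + 105 + 320 = £465.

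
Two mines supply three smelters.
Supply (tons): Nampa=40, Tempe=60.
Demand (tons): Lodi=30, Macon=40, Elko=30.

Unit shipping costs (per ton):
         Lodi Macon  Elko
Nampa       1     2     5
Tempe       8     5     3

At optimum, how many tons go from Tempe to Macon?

30

Optimal shipments:
  Nampa->Lodi: 30 × 1 = 30
  Nampa->Macon: 10 × 2 = 20
  Tempe->Macon: 30 × 5 = 150
  Tempe->Elko: 30 × 3 = 90
Total cost = 290.
So Tempe→Macon carries 30 tons.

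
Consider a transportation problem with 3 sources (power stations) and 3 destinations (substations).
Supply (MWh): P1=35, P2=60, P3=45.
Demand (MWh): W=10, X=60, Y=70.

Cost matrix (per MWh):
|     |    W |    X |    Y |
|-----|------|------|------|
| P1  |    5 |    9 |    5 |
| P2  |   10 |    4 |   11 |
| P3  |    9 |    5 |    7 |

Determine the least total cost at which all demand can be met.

One minimum-cost allocation:
  P1–W: 10 × 5 = 50
  P1–Y: 25 × 5 = 125
  P2–X: 60 × 4 = 240
  P3–Y: 45 × 7 = 315
Total = 50 + 125 + 240 + 315 = 730.

730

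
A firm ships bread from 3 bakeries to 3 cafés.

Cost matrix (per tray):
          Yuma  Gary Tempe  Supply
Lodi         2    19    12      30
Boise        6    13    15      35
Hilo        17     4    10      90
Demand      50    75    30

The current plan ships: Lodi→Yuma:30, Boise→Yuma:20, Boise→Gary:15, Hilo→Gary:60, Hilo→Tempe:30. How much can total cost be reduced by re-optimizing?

60

Current plan cost = 30·2 + 20·6 + 15·13 + 60·4 + 30·10 = 915.
Optimal plan:
  Lodi–Yuma: 30 × 2 = 60
  Boise–Yuma: 20 × 6 = 120
  Boise–Tempe: 15 × 15 = 225
  Hilo–Gary: 75 × 4 = 300
  Hilo–Tempe: 15 × 10 = 150
Optimal cost = 855.
Saving = 915 − 855 = 60.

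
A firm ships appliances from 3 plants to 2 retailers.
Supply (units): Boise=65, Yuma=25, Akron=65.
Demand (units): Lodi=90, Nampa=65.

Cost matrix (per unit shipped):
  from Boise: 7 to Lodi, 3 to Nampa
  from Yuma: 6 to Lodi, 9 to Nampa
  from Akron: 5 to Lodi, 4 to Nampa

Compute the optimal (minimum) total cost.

An optimal shipping plan:
  Boise–Nampa: 65 × 3 = 195
  Yuma–Lodi: 25 × 6 = 150
  Akron–Lodi: 65 × 5 = 325
Total = 195 + 150 + 325 = 670.
(Supply check: Boise ships 65; Yuma ships 25; Akron ships 65.)

670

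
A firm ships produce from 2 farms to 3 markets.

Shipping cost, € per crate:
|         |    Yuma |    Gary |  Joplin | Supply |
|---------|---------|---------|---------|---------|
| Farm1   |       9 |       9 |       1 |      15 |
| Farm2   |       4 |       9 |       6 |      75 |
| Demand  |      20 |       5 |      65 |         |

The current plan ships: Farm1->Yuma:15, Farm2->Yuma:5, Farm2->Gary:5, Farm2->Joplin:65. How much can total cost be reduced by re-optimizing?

150

Current plan cost = 15·9 + 5·4 + 5·9 + 65·6 = €590.
Optimal plan:
  Farm1 to Joplin: 15 × €1 = €15
  Farm2 to Yuma: 20 × €4 = €80
  Farm2 to Gary: 5 × €9 = €45
  Farm2 to Joplin: 50 × €6 = €300
Optimal cost = €440.
Saving = 590 − 440 = €150.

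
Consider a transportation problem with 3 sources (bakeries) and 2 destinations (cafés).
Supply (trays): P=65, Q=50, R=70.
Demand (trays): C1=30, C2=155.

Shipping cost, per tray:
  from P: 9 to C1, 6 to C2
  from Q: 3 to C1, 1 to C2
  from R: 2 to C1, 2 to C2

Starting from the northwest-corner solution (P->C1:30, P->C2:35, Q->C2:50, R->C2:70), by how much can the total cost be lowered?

90

Current plan cost = 30·9 + 35·6 + 50·1 + 70·2 = 670.
Optimal plan:
  P to C2: 65 × 6 = 390
  Q to C2: 50 × 1 = 50
  R to C1: 30 × 2 = 60
  R to C2: 40 × 2 = 80
Optimal cost = 580.
Saving = 670 − 580 = 90.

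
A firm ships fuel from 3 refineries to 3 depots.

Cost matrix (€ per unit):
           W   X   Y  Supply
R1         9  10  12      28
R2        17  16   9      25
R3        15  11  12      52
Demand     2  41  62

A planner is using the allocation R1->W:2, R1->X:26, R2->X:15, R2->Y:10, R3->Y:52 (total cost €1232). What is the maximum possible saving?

120

Current plan cost = 2·9 + 26·10 + 15·16 + 10·9 + 52·12 = €1232.
Optimal plan:
  R1 to W: 2 kL
  R1 to X: 26 kL
  R2 to Y: 25 kL
  R3 to X: 15 kL
  R3 to Y: 37 kL
Optimal cost = €1112.
Saving = 1232 − 1112 = €120.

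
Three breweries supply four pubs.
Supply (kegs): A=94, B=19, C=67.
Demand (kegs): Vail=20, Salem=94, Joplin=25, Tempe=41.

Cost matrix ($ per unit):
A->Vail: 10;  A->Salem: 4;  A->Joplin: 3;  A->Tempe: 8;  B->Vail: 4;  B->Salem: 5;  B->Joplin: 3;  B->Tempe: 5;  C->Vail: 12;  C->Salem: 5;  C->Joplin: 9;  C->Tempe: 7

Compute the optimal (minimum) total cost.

850

A cheapest plan:
  A to Vail: 1 × $10 = $10
  A to Salem: 68 × $4 = $272
  A to Joplin: 25 × $3 = $75
  B to Vail: 19 × $4 = $76
  C to Salem: 26 × $5 = $130
  C to Tempe: 41 × $7 = $287
Total = 10 + 272 + 75 + 76 + 130 + 287 = $850.
(Supply check: A ships 94; B ships 19; C ships 67.)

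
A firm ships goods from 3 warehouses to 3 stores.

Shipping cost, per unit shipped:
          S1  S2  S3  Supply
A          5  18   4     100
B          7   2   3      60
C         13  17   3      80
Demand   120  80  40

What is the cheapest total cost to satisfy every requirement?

1340

A cheapest plan:
  A to S1: 100 units
  B to S2: 60 units
  C to S1: 20 units
  C to S2: 20 units
  C to S3: 40 units
Total cost = 1340.
(Supply check: A ships 100; B ships 60; C ships 80.)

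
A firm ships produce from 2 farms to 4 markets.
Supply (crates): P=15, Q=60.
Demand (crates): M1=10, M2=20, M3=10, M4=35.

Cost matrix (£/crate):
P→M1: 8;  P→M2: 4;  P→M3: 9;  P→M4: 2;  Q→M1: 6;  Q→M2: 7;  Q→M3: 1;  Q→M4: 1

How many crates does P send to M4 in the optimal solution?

The minimum-cost plan:
  P–M2: 15 × £4 = £60
  Q–M1: 10 × £6 = £60
  Q–M2: 5 × £7 = £35
  Q–M3: 10 × £1 = £10
  Q–M4: 35 × £1 = £35
Total cost = £200.
The route P→M4 is not used.

0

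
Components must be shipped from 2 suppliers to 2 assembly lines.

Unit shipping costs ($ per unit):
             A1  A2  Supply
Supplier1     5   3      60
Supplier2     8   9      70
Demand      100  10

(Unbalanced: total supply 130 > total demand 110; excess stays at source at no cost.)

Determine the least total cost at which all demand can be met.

One minimum-cost allocation:
  Supplier1–A1: 50 × $5 = $250
  Supplier1–A2: 10 × $3 = $30
  Supplier2–A1: 50 × $8 = $400
Total = 250 + 30 + 400 = $680.
(Supply check: Supplier1 ships 60; Supplier2 ships 50.)

680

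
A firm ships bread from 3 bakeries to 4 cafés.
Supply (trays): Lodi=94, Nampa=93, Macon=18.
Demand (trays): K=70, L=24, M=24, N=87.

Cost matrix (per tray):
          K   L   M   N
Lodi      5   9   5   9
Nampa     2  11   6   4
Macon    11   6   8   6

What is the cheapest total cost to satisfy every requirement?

962

A cheapest plan:
  Lodi–K: 64 × 5 = 320
  Lodi–L: 6 × 9 = 54
  Lodi–M: 24 × 5 = 120
  Nampa–K: 6 × 2 = 12
  Nampa–N: 87 × 4 = 348
  Macon–L: 18 × 6 = 108
Total = 320 + 54 + 120 + 12 + 348 + 108 = 962.
(Supply check: Lodi ships 94; Nampa ships 93; Macon ships 18.)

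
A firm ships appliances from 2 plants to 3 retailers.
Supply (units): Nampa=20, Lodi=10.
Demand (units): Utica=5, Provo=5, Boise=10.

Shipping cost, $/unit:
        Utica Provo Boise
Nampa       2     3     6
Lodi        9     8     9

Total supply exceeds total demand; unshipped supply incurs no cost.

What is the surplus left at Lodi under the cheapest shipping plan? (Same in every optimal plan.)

Minimum-cost shipments:
  Nampa to Utica: 5 × $2 = $10
  Nampa to Provo: 5 × $3 = $15
  Nampa to Boise: 10 × $6 = $60
Total cost = $85.
Lodi ships 0 of its 10, leaving 10.

10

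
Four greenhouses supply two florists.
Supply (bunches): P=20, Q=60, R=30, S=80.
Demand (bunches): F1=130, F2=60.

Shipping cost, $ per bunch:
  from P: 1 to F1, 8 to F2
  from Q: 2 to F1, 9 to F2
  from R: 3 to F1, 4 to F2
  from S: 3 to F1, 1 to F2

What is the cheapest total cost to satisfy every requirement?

350

A cheapest plan:
  P→F1: 20 × $1 = $20
  Q→F1: 60 × $2 = $120
  R→F1: 30 × $3 = $90
  S→F1: 20 × $3 = $60
  S→F2: 60 × $1 = $60
Total = 20 + 120 + 90 + 60 + 60 = $350.
(Supply check: P ships 20; Q ships 60; R ships 30; S ships 80.)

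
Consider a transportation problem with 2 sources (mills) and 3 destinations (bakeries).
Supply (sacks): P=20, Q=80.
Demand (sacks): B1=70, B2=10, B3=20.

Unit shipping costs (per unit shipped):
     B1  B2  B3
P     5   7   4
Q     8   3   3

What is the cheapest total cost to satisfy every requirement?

Optimal allocation:
  P to B1: 20 × 5 = 100
  Q to B1: 50 × 8 = 400
  Q to B2: 10 × 3 = 30
  Q to B3: 20 × 3 = 60
Total = 100 + 400 + 30 + 60 = 590.

590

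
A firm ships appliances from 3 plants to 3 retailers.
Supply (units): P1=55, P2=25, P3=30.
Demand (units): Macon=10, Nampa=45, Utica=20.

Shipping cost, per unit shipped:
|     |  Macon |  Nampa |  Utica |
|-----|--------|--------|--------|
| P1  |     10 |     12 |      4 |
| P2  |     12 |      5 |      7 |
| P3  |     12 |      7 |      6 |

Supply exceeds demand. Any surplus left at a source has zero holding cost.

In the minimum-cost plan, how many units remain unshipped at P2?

0

Minimum-cost shipments:
  P1–Macon: 10 × 10 = 100
  P1–Utica: 20 × 4 = 80
  P2–Nampa: 25 × 5 = 125
  P3–Nampa: 20 × 7 = 140
Total cost = 445.
P2 ships 25 of its 25, leaving 0.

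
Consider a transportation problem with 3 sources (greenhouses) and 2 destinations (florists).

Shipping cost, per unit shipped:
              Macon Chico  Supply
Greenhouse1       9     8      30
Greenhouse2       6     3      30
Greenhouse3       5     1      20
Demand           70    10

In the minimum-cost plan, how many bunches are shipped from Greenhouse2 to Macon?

The minimum-cost plan:
  Greenhouse1–Macon: 30 × 9 = 270
  Greenhouse2–Macon: 30 × 6 = 180
  Greenhouse3–Macon: 10 × 5 = 50
  Greenhouse3–Chico: 10 × 1 = 10
Total cost = 510.
So Greenhouse2→Macon carries 30 bunches.

30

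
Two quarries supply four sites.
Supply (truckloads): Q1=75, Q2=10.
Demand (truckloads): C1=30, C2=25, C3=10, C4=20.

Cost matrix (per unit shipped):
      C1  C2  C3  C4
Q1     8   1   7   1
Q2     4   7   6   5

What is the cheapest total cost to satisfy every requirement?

Optimal allocation:
  Q1->C1: 20 × 8 = 160
  Q1->C2: 25 × 1 = 25
  Q1->C3: 10 × 7 = 70
  Q1->C4: 20 × 1 = 20
  Q2->C1: 10 × 4 = 40
Total = 160 + 25 + 70 + 20 + 40 = 315.
(Supply check: Q1 ships 75; Q2 ships 10.)

315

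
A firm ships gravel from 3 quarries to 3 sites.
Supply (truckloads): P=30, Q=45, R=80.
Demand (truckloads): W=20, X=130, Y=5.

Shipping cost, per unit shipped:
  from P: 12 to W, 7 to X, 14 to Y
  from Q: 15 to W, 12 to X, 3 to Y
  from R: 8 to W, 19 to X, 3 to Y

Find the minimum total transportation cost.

An optimal shipping plan:
  P->X: 30 truckloads
  Q->X: 45 truckloads
  R->W: 20 truckloads
  R->X: 55 truckloads
  R->Y: 5 truckloads
Total cost = 1970.
(Supply check: P ships 30; Q ships 45; R ships 80.)

1970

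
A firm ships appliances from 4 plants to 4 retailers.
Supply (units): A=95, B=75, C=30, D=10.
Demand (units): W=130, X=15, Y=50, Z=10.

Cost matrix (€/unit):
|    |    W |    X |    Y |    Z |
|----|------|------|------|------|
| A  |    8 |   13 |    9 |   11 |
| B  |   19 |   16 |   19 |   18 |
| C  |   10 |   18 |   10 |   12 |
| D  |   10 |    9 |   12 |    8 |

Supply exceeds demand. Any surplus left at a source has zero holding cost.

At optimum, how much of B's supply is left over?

An optimal plan:
  A–W: 95 units
  B–W: 35 units
  B–X: 15 units
  B–Y: 20 units
  C–Y: 30 units
  D–Z: 10 units
Total cost = €2425.
B ships 70 of its 75, leaving 5.

5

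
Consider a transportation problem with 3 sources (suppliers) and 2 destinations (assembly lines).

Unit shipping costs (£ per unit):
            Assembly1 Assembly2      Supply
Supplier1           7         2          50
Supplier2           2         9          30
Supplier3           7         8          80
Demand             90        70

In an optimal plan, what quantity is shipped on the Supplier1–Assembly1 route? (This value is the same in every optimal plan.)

0

Optimal shipments:
  Supplier1->Assembly2: 50 × £2 = £100
  Supplier2->Assembly1: 30 × £2 = £60
  Supplier3->Assembly1: 60 × £7 = £420
  Supplier3->Assembly2: 20 × £8 = £160
Total cost = £740.
The route Supplier1→Assembly1 is not used.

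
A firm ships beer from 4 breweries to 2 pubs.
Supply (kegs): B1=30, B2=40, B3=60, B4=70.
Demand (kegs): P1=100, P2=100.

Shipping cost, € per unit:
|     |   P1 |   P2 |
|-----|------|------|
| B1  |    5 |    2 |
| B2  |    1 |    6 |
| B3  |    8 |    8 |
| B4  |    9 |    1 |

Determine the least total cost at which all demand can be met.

650

An optimal shipping plan:
  B1->P2: 30 × €2 = €60
  B2->P1: 40 × €1 = €40
  B3->P1: 60 × €8 = €480
  B4->P2: 70 × €1 = €70
Total = 60 + 40 + 480 + 70 = €650.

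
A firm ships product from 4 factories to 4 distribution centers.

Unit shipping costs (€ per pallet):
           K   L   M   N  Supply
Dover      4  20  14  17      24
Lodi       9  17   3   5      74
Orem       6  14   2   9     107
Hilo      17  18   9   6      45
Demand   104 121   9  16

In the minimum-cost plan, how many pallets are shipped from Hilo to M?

0

Optimal shipments:
  Dover to K: 24 × €4 = €96
  Lodi to K: 49 × €9 = €441
  Lodi to M: 9 × €3 = €27
  Lodi to N: 16 × €5 = €80
  Orem to K: 31 × €6 = €186
  Orem to L: 76 × €14 = €1064
  Hilo to L: 45 × €18 = €810
Total cost = €2704.
The route Hilo→M is not used.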